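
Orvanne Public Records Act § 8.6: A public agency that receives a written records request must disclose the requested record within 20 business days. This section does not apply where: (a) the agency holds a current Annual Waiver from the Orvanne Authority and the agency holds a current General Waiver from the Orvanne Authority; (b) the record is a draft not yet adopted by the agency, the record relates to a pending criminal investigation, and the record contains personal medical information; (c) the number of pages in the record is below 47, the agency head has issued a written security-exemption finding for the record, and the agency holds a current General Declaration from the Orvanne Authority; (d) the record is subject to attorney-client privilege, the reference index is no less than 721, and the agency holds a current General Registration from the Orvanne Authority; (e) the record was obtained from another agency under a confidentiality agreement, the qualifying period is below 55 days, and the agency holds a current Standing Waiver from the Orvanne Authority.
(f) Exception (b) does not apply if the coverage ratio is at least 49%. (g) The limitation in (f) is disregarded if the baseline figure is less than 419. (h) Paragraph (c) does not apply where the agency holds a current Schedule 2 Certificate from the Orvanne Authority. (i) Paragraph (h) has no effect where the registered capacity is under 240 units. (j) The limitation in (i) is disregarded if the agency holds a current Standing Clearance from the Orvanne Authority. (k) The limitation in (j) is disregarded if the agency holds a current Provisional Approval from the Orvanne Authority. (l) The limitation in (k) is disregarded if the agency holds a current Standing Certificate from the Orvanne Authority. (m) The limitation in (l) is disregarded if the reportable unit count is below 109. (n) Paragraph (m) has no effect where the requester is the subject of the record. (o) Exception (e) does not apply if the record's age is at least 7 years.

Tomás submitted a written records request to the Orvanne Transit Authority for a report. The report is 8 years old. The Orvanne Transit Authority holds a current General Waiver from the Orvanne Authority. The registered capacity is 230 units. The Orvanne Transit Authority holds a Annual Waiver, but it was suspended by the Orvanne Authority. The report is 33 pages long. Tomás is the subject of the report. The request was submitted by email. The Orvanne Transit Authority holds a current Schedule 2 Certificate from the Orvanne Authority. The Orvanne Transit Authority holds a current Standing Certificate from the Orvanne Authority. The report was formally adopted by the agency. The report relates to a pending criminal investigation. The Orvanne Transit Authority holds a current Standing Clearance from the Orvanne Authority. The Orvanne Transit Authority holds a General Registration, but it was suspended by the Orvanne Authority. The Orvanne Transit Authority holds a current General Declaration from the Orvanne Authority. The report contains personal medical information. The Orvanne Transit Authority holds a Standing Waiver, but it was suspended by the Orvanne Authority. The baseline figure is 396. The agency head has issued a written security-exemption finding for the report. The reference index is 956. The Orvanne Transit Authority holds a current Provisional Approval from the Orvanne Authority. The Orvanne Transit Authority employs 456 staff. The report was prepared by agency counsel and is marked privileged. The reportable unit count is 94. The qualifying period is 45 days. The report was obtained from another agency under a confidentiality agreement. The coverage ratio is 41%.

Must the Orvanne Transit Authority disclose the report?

Yes — the Orvanne Transit Authority must disclose the report.

Exception (a) does not apply: no current Annual Waiver is held.
Exception (b) fails — the report has been formally adopted.
All of (c)'s requirements are met (the number of pages in the record is 33, below the 47 limit; a written security-exemption finding has been issued; a current General Declaration is held). Turning to paragraphs (h)–(n): (h) operates — a current Schedule 2 Certificate is held. (i) would limit (h) — the registered capacity is 230 units, under the 240 units limit — but (j) sets (i) aside: (j) operates against (i): a current Standing Clearance is held. (k) would limit (j) — a current Provisional Approval is held — but (l) sets (k) aside: (l) operates against (k): a current Standing Certificate is held. (m) would limit (l) — the reportable unit count is 94, below the 109 limit — but (n) sets (m) aside: (n) operates against (m): Tomás is the subject of the report. Exception (c) does not apply.
Exception (d) does not apply: there is no General Registration in force.
Exception (e) fails — no current Standing Waiver is held.
None of the exceptions is available; § 8.6 applies in full.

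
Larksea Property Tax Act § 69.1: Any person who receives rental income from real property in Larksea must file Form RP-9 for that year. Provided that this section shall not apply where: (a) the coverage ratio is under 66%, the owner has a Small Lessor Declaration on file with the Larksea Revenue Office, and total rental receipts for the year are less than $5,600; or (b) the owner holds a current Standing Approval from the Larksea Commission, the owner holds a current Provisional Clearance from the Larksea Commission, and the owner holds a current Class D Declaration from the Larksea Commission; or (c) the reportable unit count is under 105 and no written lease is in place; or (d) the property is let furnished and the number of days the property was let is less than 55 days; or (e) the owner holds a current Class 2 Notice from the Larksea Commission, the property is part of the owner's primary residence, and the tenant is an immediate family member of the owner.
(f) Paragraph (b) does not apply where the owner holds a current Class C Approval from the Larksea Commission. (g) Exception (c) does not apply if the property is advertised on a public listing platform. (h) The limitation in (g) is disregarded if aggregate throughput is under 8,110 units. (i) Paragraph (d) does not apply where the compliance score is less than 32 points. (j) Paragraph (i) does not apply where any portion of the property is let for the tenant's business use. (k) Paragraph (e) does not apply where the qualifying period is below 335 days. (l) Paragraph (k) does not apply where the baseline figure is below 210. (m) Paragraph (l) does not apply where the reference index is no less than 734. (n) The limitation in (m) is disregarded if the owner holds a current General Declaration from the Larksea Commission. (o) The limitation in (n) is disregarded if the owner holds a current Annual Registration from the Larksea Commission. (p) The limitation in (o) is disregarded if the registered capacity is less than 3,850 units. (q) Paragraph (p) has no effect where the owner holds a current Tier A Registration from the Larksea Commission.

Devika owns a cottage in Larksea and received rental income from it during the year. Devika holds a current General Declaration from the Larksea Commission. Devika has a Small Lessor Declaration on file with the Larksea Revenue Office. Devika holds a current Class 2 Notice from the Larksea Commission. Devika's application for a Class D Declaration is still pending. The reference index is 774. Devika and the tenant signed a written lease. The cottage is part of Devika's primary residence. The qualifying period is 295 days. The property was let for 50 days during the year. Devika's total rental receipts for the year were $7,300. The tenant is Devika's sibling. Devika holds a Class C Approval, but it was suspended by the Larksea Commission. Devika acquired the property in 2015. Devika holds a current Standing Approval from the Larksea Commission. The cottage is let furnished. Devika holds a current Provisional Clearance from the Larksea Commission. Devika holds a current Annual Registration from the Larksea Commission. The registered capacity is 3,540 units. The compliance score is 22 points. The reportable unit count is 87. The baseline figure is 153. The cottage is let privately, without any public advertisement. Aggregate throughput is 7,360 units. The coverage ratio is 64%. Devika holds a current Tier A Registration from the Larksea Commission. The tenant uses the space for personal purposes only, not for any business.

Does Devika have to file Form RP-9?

Exception (a) does not apply: total rental receipts for the year are $7,300, not less than $5,600.
Exception (b) does not apply: there is no Class D Declaration in force.
Exception (c) fails — a written lease is in place.
Exception (d)'s conditions are all satisfied: the property is let furnished; the number of days the property was let is 50 days, less than the 55 days limit. But: (i) is triggered — the compliance score is 22 points, less than the 32 points limit. (j) is not triggered (the space is used for personal purposes only), so (i) stands. So (d) is unavailable.
All of (e)'s requirements are met (a current Class 2 Notice is held; the cottage is part of the primary residence; the tenant is an immediate family member). However, paragraphs (k)–(q) must be considered: (k) operates against (e): the qualifying period is 295 days, below the 335 days limit. (l) would limit (k) — the baseline figure is 153, below the 210 limit — but (m) sets (l) aside: (m) operates against (l): the reference index is 774, meeting the 734 threshold. (n) applies (a current General Declaration is held), but yields to (o): (o) operates against (n): a current Annual Registration is held. (p) is engaged (the registered capacity is 3,540 units, less than the 3,850 units limit), but is set aside by (q): (q) is engaged — a current Tier A Registration is held. (e) is therefore removed.
No exception is made out. Devika falls within the general rule.

Yes — Devika must file Form RP-9.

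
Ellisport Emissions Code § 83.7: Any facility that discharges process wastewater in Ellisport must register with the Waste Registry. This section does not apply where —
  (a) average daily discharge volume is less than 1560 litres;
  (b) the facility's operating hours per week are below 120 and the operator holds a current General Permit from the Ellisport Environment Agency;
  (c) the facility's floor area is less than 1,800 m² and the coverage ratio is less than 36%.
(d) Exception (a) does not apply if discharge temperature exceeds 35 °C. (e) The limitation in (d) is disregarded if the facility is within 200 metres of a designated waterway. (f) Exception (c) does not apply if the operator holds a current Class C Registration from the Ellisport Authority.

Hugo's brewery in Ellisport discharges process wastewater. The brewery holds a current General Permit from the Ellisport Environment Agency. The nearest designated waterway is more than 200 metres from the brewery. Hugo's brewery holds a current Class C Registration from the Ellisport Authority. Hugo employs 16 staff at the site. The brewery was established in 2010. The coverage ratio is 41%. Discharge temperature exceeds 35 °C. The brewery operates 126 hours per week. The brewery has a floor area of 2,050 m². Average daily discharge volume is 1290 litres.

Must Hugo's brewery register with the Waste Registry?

Yes — Hugo's brewery must register with the Waste Registry.

All of (a)'s requirements are met (average daily discharge volume is 1290 litres, less than the 1560 litres limit). But: (d) is engaged — discharge temperature exceeds 35 °C. (e), which would lift (d), is inapplicable — the brewery is more than 200 m from any designated waterway. Exception (a) does not apply.
Exception (b) requires that the facility's operating hours per week are below 120; but the facility's operating hours per week are 126, not below 120, so (b) is unavailable.
Exception (c) requires that the facility's floor area is less than 1,800 m²; but the facility's floor area is 2,050 m², not less than 1,800 m², so (c) is unavailable.
No exception displaces § 83.7.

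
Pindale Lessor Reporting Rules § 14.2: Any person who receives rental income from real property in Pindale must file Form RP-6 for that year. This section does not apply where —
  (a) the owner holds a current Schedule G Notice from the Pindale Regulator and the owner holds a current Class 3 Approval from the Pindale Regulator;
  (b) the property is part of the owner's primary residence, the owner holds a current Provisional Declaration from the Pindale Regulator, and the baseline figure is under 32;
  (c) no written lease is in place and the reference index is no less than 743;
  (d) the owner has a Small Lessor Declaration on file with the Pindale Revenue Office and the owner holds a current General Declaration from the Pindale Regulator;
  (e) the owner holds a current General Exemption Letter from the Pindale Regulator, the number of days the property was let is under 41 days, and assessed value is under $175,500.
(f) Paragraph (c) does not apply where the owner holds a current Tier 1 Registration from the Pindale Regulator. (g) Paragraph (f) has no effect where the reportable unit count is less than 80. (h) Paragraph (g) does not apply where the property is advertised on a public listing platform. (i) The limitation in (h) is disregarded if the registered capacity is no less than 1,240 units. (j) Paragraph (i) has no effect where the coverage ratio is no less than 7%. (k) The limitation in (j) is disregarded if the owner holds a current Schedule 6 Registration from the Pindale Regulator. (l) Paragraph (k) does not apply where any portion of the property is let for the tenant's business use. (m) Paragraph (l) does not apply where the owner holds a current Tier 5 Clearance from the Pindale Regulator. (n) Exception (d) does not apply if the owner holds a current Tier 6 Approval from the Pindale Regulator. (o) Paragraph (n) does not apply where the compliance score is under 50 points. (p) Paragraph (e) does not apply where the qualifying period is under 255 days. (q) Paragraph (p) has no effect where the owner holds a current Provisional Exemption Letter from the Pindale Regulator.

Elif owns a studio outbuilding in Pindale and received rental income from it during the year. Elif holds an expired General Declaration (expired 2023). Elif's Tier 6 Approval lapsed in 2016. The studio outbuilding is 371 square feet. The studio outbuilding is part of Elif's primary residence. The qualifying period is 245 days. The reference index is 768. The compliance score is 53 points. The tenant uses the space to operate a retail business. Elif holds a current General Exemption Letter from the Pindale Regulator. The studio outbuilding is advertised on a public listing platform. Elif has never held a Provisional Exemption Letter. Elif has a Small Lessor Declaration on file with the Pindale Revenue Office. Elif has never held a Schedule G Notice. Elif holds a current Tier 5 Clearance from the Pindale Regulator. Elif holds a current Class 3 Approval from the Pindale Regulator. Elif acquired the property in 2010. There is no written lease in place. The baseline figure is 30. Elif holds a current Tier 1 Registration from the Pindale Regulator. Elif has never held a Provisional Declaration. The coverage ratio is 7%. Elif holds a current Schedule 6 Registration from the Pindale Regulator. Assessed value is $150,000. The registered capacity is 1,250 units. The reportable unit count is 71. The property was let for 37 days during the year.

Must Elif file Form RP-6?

No — exception (c) applies; Elif is not required to file Form RP-6.

Exception (a) fails — no current Schedule G Notice is held.
Exception (b) does not apply: no current Provisional Declaration is held.
Exception (c): there is no written lease; the reference index is 768, meeting the 743 threshold — every condition holds. Applying paragraphs (f)–(m): (f) would limit (c) — a current Tier 1 Registration is held — but (g) sets (f) aside: (g) operates against (f): the reportable unit count is 71, less than the 80 limit. (h) would limit (g) — the property is publicly advertised — but (i) sets (h) aside: (i) is triggered — the registered capacity is 1,250 units, meeting the 1,240 units threshold. (j) would limit (i) — the coverage ratio is 7%, meeting the 7% threshold — but (k) sets (j) aside: (k) operates against (j): a current Schedule 6 Registration is held. (l) would limit (k) — the space is let for business use — but (m) sets (l) aside: (m) operates against (l): a current Tier 5 Clearance is held. Exception (c) stands.
Exception (d) does not apply: the General Declaration is not current.
Exception (e) is satisfied on its face — a current General Exemption Letter is held; the number of days the property was let is 37 days, under the 41 days limit; assessed value is $150,000, under the $175,500 limit. But applying paragraphs (p)–(q): (p) is triggered — the qualifying period is 245 days, under the 255 days limit. (q), which would lift (p), is inapplicable — there is no Provisional Exemption Letter in force. (e) is therefore removed.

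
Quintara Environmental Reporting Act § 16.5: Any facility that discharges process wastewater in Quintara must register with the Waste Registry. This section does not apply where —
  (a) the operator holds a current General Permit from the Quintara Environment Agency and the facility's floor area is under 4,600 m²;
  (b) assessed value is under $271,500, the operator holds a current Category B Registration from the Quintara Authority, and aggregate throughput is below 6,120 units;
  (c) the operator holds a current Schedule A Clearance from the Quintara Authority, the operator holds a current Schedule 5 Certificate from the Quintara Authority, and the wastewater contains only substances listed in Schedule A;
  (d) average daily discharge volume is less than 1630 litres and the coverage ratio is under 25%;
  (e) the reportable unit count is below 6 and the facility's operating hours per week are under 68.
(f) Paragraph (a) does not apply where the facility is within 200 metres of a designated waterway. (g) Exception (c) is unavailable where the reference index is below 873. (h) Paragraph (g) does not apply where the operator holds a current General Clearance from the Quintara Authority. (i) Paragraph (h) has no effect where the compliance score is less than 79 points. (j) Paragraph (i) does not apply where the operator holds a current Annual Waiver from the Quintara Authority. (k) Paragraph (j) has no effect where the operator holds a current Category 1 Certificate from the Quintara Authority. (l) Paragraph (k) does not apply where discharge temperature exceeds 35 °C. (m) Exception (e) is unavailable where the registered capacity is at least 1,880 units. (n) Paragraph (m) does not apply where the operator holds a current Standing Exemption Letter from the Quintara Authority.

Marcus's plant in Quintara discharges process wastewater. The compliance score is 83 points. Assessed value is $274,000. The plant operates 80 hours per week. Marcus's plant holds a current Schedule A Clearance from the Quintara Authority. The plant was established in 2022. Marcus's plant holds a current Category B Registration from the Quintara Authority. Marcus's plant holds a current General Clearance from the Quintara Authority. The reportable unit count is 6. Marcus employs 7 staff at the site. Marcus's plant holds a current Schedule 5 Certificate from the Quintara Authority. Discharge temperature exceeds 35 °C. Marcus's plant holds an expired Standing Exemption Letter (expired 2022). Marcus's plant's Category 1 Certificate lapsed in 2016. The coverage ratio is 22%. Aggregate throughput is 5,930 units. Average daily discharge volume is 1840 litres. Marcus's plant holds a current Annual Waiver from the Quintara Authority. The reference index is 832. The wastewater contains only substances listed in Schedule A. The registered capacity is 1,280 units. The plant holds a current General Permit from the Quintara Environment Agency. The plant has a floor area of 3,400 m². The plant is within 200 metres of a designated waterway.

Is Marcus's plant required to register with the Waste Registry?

No — exception (c) applies; Marcus's plant is not required to register with the Waste Registry.

Exception (a)'s conditions are all satisfied: a current General Permit is held; the facility's floor area is 3,400 m², under the 4,600 m² limit. However, paragraph (f) must be considered: (f) is engaged — the plant is within 200 m of a designated waterway. Exception (a) does not apply.
Exception (b) requires that assessed value is under $271,500; but assessed value is $274,000, not under $271,500, so (b) is unavailable.
Exception (c): a current Schedule A Clearance is held; a current Schedule 5 Certificate is held; the wastewater is Schedule-A-only — every condition holds. Applying paragraphs (g)–(l): (g) would limit (c) — the reference index is 832, below the 873 limit — but (h) sets (g) aside: (h) operates against (g): a current General Clearance is held. (i) is not engaged (the compliance score is 83 points, not less than 79 points), so (h) stands. So (c) applies.
Exception (d) fails — average daily discharge volume is 1840 litres, not less than 1630 litres.
Exception (e) requires that the reportable unit count is below 6; but the reportable unit count is 6, not below 6, so (e) is unavailable.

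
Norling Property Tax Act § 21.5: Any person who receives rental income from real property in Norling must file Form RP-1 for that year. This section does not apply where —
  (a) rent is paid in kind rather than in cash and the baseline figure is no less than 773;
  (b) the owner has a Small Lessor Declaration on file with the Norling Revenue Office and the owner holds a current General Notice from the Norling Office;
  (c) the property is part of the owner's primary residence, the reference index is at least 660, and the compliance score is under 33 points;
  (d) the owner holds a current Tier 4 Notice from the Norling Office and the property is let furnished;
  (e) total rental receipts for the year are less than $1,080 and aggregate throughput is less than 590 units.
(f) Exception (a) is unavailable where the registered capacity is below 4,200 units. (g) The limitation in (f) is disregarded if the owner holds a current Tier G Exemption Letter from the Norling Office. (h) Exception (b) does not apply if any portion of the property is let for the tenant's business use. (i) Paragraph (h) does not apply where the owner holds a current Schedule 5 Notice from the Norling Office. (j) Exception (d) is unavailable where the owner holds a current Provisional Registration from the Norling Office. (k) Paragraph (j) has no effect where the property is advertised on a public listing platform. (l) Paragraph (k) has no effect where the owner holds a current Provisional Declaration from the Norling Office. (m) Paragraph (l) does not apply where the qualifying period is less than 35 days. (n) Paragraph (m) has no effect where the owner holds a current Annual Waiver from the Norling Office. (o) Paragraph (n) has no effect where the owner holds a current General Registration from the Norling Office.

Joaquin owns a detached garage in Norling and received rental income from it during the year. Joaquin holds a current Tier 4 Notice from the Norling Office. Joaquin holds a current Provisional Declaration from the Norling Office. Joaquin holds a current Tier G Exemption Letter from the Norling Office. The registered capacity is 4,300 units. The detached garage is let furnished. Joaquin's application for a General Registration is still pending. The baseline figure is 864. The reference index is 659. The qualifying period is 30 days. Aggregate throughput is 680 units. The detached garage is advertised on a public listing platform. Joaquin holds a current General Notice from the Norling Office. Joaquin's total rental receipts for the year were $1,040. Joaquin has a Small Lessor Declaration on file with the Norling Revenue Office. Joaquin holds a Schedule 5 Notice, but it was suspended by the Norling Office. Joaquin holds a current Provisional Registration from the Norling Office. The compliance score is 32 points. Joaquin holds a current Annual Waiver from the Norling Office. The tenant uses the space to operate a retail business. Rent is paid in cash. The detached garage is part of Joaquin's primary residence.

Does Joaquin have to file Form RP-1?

Exception (a) fails — rent is paid in cash.
Exception (b)'s conditions are all satisfied: a Small Lessor Declaration is on file; a current General Notice is held. Turning to paragraphs (h)–(i): (h) is engaged — the space is let for business use. (i), which would lift (h), is inapplicable — there is no Schedule 5 Notice in force. (b) is therefore removed.
Exception (c) does not apply: the reference index is 659, short of 660.
Exception (d): a current Tier 4 Notice is held; the property is let furnished — every condition holds. But applying paragraphs (j)–(o): (j) applies — a current Provisional Registration is held. (k) is triggered (the property is publicly advertised), but is itself disapplied by (l): (l) operates against (k): a current Provisional Declaration is held. (m) is engaged (the qualifying period is 30 days, less than the 35 days limit), but yields to (n): (n) operates against (m): a current Annual Waiver is held. (o) is not engaged (there is no General Registration in force), so (n) stands. Exception (d) does not apply.
Exception (e) does not apply: aggregate throughput is 680 units, not less than 590 units.
No exception applies. The general rule governs.

Yes — Joaquin must file Form RP-1.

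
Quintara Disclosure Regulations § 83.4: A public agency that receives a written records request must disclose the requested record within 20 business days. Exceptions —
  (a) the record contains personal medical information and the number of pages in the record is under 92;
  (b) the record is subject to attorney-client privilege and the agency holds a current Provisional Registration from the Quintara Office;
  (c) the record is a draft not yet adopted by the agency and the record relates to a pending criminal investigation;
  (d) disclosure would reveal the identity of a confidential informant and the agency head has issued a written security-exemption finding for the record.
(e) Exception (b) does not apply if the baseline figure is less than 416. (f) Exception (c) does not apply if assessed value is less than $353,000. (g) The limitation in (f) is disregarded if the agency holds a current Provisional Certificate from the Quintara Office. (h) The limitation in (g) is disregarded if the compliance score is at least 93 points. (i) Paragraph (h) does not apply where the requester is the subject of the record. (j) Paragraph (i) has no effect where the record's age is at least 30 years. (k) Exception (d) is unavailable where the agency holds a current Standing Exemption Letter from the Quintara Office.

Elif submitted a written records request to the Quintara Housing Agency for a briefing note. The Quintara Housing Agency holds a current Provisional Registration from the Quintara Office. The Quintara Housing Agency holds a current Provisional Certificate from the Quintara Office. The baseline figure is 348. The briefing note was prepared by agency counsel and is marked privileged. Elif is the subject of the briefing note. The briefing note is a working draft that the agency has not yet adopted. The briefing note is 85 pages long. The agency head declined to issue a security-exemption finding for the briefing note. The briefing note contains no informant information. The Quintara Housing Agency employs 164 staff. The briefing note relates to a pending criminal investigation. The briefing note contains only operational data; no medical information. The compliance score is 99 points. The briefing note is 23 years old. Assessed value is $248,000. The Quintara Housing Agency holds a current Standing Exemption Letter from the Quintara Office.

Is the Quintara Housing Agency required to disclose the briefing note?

No — exception (c) applies; the Quintara Housing Agency is not required to disclose the briefing note.

Exception (a) requires that the record contains personal medical information; but the briefing note contains only operational data, so (a) is unavailable.
Exception (b) is satisfied on its face — the briefing note is privileged; a current Provisional Registration is held. But: (e) applies — the baseline figure is 348, less than the 416 limit. Exception (b) does not apply.
Exception (c) is satisfied on its face — the briefing note is an unadopted draft; the briefing note relates to a pending investigation. Applying paragraphs (f)–(j): (f) would limit (c) — assessed value is $248,000, less than the $353,000 limit — but (g) sets (f) aside: (g) applies — a current Provisional Certificate is held. (h) would limit (g) — the compliance score is 99 points, meeting the 93 points threshold — but (i) sets (h) aside: (i) operates against (h): Elif is the subject of the briefing note. (j), which would lift (i), is not engaged — the record's age is 23 years, short of 30 years. Exception (c) stands.
Exception (d) fails — the briefing note contains no informant information.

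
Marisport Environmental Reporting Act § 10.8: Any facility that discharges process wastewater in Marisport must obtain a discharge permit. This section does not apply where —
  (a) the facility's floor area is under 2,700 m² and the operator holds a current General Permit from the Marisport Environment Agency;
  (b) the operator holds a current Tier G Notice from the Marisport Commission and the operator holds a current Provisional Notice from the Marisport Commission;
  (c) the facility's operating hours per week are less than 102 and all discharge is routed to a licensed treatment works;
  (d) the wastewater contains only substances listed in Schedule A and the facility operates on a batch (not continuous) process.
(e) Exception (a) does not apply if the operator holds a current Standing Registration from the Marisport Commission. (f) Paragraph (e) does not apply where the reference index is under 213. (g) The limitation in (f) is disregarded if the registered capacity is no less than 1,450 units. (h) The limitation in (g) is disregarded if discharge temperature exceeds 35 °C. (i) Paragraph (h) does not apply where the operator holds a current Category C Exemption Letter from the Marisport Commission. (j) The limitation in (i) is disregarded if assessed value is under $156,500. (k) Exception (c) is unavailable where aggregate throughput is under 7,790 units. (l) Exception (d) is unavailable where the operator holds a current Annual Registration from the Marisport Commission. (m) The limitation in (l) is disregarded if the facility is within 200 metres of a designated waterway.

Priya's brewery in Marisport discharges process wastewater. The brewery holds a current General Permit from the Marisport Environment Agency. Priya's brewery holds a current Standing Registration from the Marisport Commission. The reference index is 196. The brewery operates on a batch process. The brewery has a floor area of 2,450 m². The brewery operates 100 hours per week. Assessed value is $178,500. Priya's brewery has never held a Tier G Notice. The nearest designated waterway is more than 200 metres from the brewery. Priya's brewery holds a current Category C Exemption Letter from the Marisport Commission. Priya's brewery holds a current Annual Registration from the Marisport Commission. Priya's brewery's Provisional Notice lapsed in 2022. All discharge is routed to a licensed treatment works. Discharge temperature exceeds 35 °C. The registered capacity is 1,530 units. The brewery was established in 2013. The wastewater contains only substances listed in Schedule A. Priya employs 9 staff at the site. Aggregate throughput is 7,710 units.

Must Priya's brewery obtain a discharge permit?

Exception (a)'s conditions are all satisfied: the facility's floor area is 2,450 m², under the 2,700 m² limit; a current General Permit is held. But applying paragraphs (e)–(j): (e) operates against (a): a current Standing Registration is held. (f) is engaged (the reference index is 196, under the 213 limit), but yields to (g): (g) operates against (f): the registered capacity is 1,530 units, meeting the 1,450 units threshold. (h) is triggered (discharge temperature exceeds 35 °C), but is displaced by (i): (i) is triggered — a current Category C Exemption Letter is held. (j) is inapplicable (assessed value is $178,500, not under $156,500), so (i) stands. (a) is therefore removed.
Exception (b) does not apply: the Tier G Notice is not current.
All of (c)'s requirements are met (the facility's operating hours per week are 100, less than the 102 limit; discharge is routed to a licensed treatment works). But applying paragraph (k): (k) applies — aggregate throughput is 7,710 units, under the 7,790 units limit. (c) is therefore removed.
All of (d)'s requirements are met (the wastewater is Schedule-A-only; the facility operates on a batch process). But: (l) operates against (d): a current Annual Registration is held. (m), which would lift (l), does not operate here — the brewery is more than 200 m from any designated waterway. So (d) is unavailable.
No exception displaces § 10.8.

Yes — Priya's brewery must obtain a discharge permit.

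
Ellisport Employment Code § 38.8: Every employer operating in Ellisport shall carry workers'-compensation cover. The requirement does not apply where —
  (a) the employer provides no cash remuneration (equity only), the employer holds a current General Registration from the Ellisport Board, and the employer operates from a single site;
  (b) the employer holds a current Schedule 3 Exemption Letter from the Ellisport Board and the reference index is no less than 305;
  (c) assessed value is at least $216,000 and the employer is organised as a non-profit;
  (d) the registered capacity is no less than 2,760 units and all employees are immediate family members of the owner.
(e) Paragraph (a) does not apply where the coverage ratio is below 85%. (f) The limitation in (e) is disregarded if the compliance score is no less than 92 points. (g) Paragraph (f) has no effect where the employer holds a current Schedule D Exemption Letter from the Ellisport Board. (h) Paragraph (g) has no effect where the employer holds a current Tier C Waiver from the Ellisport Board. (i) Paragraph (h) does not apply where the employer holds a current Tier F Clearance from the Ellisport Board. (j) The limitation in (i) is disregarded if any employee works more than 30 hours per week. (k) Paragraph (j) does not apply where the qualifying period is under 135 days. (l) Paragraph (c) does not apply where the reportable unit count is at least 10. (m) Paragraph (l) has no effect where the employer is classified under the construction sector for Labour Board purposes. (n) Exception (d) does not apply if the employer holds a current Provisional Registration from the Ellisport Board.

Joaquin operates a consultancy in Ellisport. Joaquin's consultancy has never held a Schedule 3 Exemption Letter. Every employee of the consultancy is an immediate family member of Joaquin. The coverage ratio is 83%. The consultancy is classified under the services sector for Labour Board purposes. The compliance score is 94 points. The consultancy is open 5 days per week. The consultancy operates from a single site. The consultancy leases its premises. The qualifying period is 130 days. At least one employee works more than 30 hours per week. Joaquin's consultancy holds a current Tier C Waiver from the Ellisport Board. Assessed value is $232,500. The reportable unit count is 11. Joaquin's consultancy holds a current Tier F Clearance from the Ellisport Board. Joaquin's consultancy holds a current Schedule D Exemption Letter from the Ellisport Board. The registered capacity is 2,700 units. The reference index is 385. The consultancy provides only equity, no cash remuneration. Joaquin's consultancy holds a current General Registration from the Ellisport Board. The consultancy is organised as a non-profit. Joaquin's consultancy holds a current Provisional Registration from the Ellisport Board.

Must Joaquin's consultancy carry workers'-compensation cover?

Exception (a) is satisfied on its face — remuneration is equity-only; a current General Registration is held; the employer operates from a single site. However, paragraphs (e)–(k) must be considered: (e) operates against (a): the coverage ratio is 83%, below the 85% limit. (f) is triggered (the compliance score is 94 points, meeting the 92 points threshold), but is itself disapplied by (g): (g) operates — a current Schedule D Exemption Letter is held. (h) applies (a current Tier C Waiver is held), but is set aside by (i): (i) operates against (h): a current Tier F Clearance is held. (j) would limit (i) — at least one employee exceeds 30 hours/week — but (k) sets (j) aside: (k) operates against (j): the qualifying period is 130 days, under the 135 days limit. So (a) is unavailable.
Exception (b) fails — no current Schedule 3 Exemption Letter is held.
All of (c)'s requirements are met (assessed value is $232,500, meeting the $216,000 threshold; the employer is a non-profit). Turning to paragraphs (l)–(m): (l) operates against (c): the reportable unit count is 11, meeting the 10 threshold. (m), which would lift (l), is not engaged — the consultancy is classified under the services sector. So (c) is unavailable.
Exception (d) does not apply: the registered capacity is 2,700 units, short of 2,760 units.
Every exception is unavailable, so the rule governs.

Yes — Joaquin's consultancy must carry workers'-compensation cover.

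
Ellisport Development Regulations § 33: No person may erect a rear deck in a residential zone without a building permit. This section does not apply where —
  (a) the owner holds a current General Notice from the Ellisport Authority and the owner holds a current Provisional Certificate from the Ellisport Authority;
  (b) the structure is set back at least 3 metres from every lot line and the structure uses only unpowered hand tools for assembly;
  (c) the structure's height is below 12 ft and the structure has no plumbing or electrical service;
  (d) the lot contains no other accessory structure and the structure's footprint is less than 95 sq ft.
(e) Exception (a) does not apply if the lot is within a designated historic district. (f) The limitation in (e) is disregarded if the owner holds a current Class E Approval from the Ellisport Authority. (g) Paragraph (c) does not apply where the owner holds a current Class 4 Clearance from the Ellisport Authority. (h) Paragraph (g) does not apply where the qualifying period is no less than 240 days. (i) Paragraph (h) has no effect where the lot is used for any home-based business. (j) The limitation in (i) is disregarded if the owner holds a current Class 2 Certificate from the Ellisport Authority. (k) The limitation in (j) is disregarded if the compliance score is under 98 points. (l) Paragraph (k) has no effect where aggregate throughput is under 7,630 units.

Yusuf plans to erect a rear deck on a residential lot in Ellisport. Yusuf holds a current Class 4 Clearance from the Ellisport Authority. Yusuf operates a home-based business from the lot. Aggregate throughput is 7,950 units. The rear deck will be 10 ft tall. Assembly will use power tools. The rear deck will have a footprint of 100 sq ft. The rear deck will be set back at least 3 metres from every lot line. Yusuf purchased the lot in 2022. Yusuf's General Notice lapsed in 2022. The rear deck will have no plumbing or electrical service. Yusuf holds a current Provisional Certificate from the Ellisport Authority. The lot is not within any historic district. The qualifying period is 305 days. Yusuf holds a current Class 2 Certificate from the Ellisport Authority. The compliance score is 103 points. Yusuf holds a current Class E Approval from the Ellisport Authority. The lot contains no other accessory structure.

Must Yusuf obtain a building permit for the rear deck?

Exception (a) requires that the owner holds a current General Notice from the Ellisport Authority; but no current General Notice is held, so (a) is unavailable.
Exception (b) requires that the structure uses only unpowered hand tools for assembly; but assembly uses power tools, so (b) is unavailable.
Exception (c): the structure's height is 10 ft, below the 12 ft limit; there is no plumbing or electrical service — every condition holds. Considering the limiting provisions: (g) would limit (c) — a current Class 4 Clearance is held — but (h) sets (g) aside: (h) operates against (g): the qualifying period is 305 days, meeting the 240 days threshold. (i) applies (a home-based business operates on the lot), but is set aside by (j): (j) operates against (i): a current Class 2 Certificate is held. (k) is not triggered (the compliance score is 103 points, not under 98 points), so (j) stands. So (c) applies.
Exception (d) does not apply: the structure's footprint is 100 sq ft, not less than 95 sq ft.

No — exception (c) applies; Yusuf does not need a building permit.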